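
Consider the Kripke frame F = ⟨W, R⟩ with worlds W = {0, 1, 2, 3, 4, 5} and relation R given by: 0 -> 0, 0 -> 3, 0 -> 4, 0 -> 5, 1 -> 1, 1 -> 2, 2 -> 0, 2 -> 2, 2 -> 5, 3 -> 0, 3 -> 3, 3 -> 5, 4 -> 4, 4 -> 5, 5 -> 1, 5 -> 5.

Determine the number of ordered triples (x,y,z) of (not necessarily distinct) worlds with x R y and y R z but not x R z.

Enumerating: (0,5,1), (1,2,0), (1,2,5), (2,0,3), (2,0,4), (2,5,1), (3,0,4), (3,5,1), (4,5,1), (5,1,2).

10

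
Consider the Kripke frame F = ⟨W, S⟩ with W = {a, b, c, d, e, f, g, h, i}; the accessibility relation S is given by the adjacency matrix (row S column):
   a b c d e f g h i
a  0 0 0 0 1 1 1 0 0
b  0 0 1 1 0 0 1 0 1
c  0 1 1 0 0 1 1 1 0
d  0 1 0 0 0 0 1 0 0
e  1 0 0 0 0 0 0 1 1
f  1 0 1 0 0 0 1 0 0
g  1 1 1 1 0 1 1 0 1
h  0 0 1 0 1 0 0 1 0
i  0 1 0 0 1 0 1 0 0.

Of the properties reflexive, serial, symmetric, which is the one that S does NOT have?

reflexive

Reflexive: no — a is not related to itself.
Serial: yes — every world has a successor (e.g. a S e).
Symmetric: yes — every pair in S has its reverse in S.
Only reflexive fails.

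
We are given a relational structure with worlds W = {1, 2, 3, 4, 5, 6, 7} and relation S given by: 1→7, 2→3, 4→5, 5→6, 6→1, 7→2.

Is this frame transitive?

No

Transitive: no — 1 S 7 and 7 S 2, but not 1 S 2.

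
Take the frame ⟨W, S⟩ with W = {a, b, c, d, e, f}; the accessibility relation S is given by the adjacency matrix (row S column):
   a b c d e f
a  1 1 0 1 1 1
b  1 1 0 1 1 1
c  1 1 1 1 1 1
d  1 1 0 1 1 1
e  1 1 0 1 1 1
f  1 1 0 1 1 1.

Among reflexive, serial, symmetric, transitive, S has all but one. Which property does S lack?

Reflexive: yes — every world is S-related to itself.
Serial: yes — every world has a successor (e.g. a S a).
Symmetric: no — c S a but not a S c.
Transitive: yes — every two-step S-path is closed by a direct edge.
Only symmetric fails.

symmetric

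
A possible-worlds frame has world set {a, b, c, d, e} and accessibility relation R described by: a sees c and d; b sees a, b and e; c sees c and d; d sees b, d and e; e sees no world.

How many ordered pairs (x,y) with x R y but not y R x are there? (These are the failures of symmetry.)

7

Enumerating: (a,c), (a,d), (b,a), (b,e), (c,d), (d,b), (d,e).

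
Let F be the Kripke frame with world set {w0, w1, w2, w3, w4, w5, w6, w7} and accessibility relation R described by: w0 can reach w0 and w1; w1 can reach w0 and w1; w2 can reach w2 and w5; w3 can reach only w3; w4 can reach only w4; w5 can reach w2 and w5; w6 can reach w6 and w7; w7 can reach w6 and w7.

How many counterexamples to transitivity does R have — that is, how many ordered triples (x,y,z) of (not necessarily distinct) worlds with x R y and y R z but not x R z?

0

R is transitive; there are no such tuples.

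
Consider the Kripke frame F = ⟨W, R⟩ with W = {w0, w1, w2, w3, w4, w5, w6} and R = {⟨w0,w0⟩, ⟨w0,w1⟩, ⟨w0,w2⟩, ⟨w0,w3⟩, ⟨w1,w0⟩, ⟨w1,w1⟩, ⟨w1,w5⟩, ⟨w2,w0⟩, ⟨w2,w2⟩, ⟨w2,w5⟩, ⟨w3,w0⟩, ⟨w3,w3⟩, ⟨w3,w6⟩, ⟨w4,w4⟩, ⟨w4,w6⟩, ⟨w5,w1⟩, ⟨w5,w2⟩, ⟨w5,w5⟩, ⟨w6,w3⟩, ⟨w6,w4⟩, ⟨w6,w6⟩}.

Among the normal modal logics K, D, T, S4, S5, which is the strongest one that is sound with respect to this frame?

Serial (axiom D): yes — every world has a successor (e.g. w0 R w0).
Reflexive (axiom T): yes — every world is R-related to itself.
Transitive (axiom 4): no — w0 R w1 and w1 R w5, but not w0 R w5.
Euclidean (axiom 5): no — w0 R w1 and w0 R w2, but not w1 R w2.
So F validates K, D, T; S4 would additionally require R to be transitive. The strongest is T.

T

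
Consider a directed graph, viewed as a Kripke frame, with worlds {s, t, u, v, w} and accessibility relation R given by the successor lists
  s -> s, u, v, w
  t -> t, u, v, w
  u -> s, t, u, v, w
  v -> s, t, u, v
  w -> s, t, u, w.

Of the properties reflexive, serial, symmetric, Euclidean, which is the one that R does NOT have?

Reflexive: yes — every world is R-related to itself.
Serial: yes — every world has a successor (e.g. s R s).
Symmetric: yes — every pair in R has its reverse in R.
Euclidean: no — s R v and s R w, but not v R w.
Only Euclidean fails.

Euclidean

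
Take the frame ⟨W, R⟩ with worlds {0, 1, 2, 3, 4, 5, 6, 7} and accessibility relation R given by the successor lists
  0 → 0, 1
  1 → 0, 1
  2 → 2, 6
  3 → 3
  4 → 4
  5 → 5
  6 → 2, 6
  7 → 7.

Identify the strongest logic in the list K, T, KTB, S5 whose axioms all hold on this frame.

Reflexive (axiom T): yes — every world is R-related to itself.
Symmetric (axiom B): yes — every pair in R has its reverse in R.
Euclidean (axiom 5): yes — any two successors of a common world are R-related.
So F validates K, T, KTB, S5. The strongest is S5.

S5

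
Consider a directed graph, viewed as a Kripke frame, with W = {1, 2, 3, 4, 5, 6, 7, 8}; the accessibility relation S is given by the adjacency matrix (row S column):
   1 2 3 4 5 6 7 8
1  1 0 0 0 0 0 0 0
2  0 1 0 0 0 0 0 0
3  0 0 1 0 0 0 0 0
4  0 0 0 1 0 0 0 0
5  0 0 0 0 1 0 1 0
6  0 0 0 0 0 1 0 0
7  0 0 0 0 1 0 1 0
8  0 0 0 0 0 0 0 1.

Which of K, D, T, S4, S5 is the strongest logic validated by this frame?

S5

Serial (axiom D): yes — every world has a successor (e.g. 1 S 1).
Reflexive (axiom T): yes — every world is S-related to itself.
Transitive (axiom 4): yes — every two-step S-path is closed by a direct edge.
Euclidean (axiom 5): yes — any two successors of a common world are S-related.
So F validates K, D, T, S4, S5. The strongest is S5.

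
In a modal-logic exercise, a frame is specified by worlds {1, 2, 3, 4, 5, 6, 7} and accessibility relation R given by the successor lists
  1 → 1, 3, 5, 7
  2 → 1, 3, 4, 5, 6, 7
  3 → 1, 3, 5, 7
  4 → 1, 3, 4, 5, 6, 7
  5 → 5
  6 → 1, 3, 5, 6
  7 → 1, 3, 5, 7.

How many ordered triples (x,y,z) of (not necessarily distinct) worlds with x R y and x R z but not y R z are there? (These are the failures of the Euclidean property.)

Enumerating: (1,5,1), (1,5,3), (1,5,7), (2,1,4), (2,1,6), (2,3,4), (2,3,6), (2,5,1), (2,5,3), (2,5,4), (2,5,6), (2,5,7), … and 28 more.
Total: 40.

40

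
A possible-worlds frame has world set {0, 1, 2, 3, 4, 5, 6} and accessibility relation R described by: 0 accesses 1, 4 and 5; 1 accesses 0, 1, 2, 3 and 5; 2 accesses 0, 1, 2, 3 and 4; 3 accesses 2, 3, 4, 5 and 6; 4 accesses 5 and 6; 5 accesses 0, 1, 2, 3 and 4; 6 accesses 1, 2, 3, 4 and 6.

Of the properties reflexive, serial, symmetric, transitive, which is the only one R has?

Reflexive: no — 0 is not related to itself.
Serial: yes — every world has a successor (e.g. 0 R 1).
Symmetric: no — 0 R 4 but not 4 R 0.
Transitive: no — 0 R 1 and 1 R 2, but not 0 R 2.
Only serial holds.

serial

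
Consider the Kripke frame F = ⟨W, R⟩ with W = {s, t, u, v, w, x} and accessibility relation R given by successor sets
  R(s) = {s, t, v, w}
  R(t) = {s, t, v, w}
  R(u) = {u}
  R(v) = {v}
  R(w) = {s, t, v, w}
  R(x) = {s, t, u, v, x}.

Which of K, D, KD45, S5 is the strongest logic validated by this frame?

D

Serial (axiom D): yes — every world has a successor (e.g. s R s).
Euclidean (axiom 5): no — s R v and s R t, but not v R t.
Transitive (axiom 4): no — x R s and s R w, but not x R w.
Reflexive (axiom T): yes — every world is R-related to itself.
So F validates K, D; KD45 would additionally require R to be Euclidean and transitive. The strongest is D.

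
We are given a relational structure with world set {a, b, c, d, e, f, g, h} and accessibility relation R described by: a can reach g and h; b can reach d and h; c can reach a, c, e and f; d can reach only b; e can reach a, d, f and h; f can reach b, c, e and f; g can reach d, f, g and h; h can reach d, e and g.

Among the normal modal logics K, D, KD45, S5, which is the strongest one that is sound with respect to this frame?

D

Serial (axiom D): yes — every world has a successor (e.g. a R g).
Euclidean (axiom 5): no — b R d and b R h, but not d R h.
Transitive (axiom 4): no — a R g and g R d, but not a R d.
Reflexive (axiom T): no — a is not related to itself.
So F validates K, D; KD45 would additionally require R to be Euclidean and transitive. The strongest is D.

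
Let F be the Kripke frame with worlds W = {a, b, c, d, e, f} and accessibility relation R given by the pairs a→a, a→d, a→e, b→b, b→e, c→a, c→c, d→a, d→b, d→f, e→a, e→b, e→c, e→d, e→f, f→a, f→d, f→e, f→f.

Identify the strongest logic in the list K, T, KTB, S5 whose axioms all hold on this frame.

Reflexive (axiom T): no — d is not related to itself.
Symmetric (axiom B): no — c R a but not a R c.
Euclidean (axiom 5): no — a R d and a R e, but not d R e.
So F validates K; T would additionally require R to be reflexive. The strongest is K.

K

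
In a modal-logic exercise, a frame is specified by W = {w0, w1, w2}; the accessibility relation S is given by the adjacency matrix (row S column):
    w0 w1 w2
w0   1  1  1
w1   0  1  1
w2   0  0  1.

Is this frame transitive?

Yes

Transitive: yes — every two-step S-path is closed by a direct edge.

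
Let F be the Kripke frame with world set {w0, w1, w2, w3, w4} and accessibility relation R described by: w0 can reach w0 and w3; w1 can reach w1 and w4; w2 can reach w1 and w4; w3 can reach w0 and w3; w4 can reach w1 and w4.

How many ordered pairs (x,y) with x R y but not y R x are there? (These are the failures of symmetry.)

2

Enumerating: (w2,w1), (w2,w4).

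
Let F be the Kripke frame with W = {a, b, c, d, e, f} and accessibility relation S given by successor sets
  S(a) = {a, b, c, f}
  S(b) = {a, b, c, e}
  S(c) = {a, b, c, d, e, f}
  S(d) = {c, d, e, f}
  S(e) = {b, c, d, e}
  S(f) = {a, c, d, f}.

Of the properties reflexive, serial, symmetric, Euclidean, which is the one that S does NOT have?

Reflexive: yes — every world is S-related to itself.
Serial: yes — every world has a successor (e.g. a S a).
Symmetric: yes — every pair in S has its reverse in S.
Euclidean: no — a S b and a S f, but not b S f.
Only Euclidean fails.

Euclidean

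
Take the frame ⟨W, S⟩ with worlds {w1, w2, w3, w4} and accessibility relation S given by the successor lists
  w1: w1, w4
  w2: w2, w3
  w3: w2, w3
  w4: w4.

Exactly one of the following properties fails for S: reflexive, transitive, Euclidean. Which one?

Reflexive: yes — every world is S-related to itself.
Transitive: yes — every two-step S-path is closed by a direct edge.
Euclidean: no — w1 S w4 and w1 S w1, but not w4 S w1.
Only Euclidean fails.

Euclidean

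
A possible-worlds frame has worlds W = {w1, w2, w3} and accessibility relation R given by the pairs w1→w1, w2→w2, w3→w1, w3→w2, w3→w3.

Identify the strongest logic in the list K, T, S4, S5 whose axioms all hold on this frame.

Reflexive (axiom T): yes — every world is R-related to itself.
Transitive (axiom 4): yes — every two-step R-path is closed by a direct edge.
Euclidean (axiom 5): no — w3 R w1 and w3 R w2, but not w1 R w2.
So F validates K, T, S4; S5 would additionally require R to be Euclidean. The strongest is S4.

S4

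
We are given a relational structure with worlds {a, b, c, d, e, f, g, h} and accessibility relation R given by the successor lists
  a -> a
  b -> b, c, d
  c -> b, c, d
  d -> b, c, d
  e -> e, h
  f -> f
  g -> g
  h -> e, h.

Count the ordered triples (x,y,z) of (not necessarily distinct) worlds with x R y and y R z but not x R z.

0

R is transitive; there are no such tuples.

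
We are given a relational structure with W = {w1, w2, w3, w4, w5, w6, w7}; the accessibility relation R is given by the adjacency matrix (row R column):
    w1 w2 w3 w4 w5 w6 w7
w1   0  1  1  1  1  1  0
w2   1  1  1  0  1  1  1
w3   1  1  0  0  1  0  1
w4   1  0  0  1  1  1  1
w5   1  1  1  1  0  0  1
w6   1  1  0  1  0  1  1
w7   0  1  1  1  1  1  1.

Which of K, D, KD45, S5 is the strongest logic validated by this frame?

Serial (axiom D): yes — every world has a successor (e.g. w1 R w2).
Euclidean (axiom 5): no — w1 R w2 and w1 R w4, but not w2 R w4.
Transitive (axiom 4): no — w1 R w2 and w2 R w7, but not w1 R w7.
Reflexive (axiom T): no — w1 is not related to itself.
So F validates K, D; KD45 would additionally require R to be Euclidean and transitive. The strongest is D.

D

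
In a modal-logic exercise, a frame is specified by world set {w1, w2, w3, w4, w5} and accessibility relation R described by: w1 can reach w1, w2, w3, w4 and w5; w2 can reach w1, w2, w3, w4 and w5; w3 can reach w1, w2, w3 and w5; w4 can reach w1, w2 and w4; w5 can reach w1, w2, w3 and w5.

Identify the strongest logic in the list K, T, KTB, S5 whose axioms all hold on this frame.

KTB

Reflexive (axiom T): yes — every world is R-related to itself.
Symmetric (axiom B): yes — every pair in R has its reverse in R.
Euclidean (axiom 5): no — w1 R w3 and w1 R w4, but not w3 R w4.
So F validates K, T, KTB; S5 would additionally require R to be Euclidean. The strongest is KTB.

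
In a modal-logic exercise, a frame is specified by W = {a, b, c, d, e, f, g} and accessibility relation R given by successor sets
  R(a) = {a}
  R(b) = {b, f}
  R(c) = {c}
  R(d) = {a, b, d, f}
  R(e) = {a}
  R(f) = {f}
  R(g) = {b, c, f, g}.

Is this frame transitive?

Transitive: yes — every two-step R-path is closed by a direct edge.

Yes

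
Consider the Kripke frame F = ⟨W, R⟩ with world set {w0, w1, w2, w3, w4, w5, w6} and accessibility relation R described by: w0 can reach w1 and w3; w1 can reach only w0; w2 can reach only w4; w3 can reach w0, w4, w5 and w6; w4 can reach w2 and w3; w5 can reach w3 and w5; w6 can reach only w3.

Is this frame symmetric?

Yes

Symmetric: yes — every pair in R has its reverse in R.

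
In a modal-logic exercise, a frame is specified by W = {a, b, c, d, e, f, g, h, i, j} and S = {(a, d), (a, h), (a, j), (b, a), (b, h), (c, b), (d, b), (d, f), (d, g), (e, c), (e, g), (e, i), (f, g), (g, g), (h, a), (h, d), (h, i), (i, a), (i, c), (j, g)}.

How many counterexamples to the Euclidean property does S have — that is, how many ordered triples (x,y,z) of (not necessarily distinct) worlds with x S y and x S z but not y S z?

36

Enumerating: (a,d,d), (a,d,h), (a,d,j), (a,h,h), (a,h,j), (a,j,d), (a,j,h), (a,j,j), (b,a,a), (b,h,h), (c,b,b), (d,b,b), … and 24 more.
Total: 36.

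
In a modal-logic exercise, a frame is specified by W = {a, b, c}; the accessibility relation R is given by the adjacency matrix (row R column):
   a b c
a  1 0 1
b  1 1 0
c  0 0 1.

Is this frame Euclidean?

Euclidean: no — a R c and a R a, but not c R a.

No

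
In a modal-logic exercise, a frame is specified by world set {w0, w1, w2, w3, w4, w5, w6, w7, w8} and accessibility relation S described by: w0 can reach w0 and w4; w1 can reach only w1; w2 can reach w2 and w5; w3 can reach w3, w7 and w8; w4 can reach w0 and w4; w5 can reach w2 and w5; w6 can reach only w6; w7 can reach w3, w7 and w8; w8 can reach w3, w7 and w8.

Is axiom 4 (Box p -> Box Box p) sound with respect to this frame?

Yes

The schema 4 characterises exactly the transitive frames.
Transitive: yes — every two-step S-path is closed by a direct edge.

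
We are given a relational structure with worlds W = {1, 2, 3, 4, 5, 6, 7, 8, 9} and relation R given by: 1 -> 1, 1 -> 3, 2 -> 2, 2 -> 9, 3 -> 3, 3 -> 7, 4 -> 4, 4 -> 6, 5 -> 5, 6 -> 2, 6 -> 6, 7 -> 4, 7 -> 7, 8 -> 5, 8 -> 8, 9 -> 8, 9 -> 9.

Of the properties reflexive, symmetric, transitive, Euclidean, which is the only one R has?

Reflexive: yes — every world is R-related to itself.
Symmetric: no — 1 R 3 but not 3 R 1.
Transitive: no — 1 R 3 and 3 R 7, but not 1 R 7.
Euclidean: no — 1 R 3 and 1 R 1, but not 3 R 1.
Only reflexive holds.

reflexive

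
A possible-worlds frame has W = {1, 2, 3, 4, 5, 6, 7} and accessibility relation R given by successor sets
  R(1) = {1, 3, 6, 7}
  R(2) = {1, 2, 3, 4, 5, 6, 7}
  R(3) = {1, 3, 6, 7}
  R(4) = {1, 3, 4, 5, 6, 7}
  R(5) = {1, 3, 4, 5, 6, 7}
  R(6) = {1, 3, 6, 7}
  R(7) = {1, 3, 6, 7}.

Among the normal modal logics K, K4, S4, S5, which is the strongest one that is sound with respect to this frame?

Transitive (axiom 4): yes — every two-step R-path is closed by a direct edge.
Reflexive (axiom T): yes — every world is R-related to itself.
Euclidean (axiom 5): no — 2 R 1 and 2 R 4, but not 1 R 4.
So F validates K, K4, S4; S5 would additionally require R to be Euclidean. The strongest is S4.

S4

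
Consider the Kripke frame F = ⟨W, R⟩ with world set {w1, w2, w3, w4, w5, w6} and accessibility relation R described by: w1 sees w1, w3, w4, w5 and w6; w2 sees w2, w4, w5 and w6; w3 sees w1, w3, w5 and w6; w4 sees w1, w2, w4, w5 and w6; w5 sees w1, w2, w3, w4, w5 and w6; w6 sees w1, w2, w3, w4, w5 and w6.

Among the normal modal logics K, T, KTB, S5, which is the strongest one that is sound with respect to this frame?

Reflexive (axiom T): yes — every world is R-related to itself.
Symmetric (axiom B): yes — every pair in R has its reverse in R.
Euclidean (axiom 5): no — w1 R w3 and w1 R w4, but not w3 R w4.
So F validates K, T, KTB; S5 would additionally require R to be Euclidean. The strongest is KTB.

KTB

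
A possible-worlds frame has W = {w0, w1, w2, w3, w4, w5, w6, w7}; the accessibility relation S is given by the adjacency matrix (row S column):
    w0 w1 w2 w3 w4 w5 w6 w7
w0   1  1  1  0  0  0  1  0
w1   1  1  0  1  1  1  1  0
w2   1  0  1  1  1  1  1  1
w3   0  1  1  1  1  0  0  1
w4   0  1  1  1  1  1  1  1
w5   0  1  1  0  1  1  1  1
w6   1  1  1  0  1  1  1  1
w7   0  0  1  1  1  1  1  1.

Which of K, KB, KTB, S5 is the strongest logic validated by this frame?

KTB

Symmetric (axiom B): yes — every pair in S has its reverse in S.
Reflexive (axiom T): yes — every world is S-related to itself.
Euclidean (axiom 5): no — w0 S w1 and w0 S w2, but not w1 S w2.
So F validates K, KB, KTB; S5 would additionally require S to be Euclidean. The strongest is KTB.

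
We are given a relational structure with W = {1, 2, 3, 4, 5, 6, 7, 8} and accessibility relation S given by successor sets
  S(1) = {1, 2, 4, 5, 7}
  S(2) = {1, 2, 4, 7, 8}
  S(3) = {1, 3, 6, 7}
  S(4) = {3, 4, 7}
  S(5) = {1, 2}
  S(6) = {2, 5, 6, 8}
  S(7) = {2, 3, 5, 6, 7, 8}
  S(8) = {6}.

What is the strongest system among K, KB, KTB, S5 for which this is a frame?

K

Symmetric (axiom B): no — 1 S 4 but not 4 S 1.
Reflexive (axiom T): no — 5 is not related to itself.
Euclidean (axiom 5): no — 1 S 2 and 1 S 5, but not 2 S 5.
So F validates K; KB would additionally require S to be symmetric. The strongest is K.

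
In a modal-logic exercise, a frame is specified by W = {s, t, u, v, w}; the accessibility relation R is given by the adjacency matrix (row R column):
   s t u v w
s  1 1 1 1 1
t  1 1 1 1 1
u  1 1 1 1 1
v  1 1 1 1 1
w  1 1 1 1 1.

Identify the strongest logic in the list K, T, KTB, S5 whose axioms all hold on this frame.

S5

Reflexive (axiom T): yes — every world is R-related to itself.
Symmetric (axiom B): yes — every pair in R has its reverse in R.
Euclidean (axiom 5): yes — any two successors of a common world are R-related.
So F validates K, T, KTB, S5. The strongest is S5.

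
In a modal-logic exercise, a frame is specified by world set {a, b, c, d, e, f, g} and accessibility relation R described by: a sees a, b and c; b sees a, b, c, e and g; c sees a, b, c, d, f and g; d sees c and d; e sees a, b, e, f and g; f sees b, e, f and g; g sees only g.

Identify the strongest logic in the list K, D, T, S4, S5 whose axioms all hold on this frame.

T

Serial (axiom D): yes — every world has a successor (e.g. a R a).
Reflexive (axiom T): yes — every world is R-related to itself.
Transitive (axiom 4): no — a R b and b R e, but not a R e.
Euclidean (axiom 5): no — b R a and b R e, but not a R e.
So F validates K, D, T; S4 would additionally require R to be transitive. The strongest is T.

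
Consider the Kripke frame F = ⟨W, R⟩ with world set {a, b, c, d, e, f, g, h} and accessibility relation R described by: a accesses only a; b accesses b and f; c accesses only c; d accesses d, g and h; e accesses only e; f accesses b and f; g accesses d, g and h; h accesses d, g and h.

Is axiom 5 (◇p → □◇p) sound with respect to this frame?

The schema 5 characterises exactly the Euclidean frames.
Euclidean: yes — any two successors of a common world are R-related.

Yes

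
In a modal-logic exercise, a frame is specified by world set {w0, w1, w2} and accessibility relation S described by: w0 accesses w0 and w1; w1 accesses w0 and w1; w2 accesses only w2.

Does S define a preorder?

Yes

Reflexive: yes — every world is S-related to itself.
Transitive: yes — every two-step S-path is closed by a direct edge.
So S is a preorder.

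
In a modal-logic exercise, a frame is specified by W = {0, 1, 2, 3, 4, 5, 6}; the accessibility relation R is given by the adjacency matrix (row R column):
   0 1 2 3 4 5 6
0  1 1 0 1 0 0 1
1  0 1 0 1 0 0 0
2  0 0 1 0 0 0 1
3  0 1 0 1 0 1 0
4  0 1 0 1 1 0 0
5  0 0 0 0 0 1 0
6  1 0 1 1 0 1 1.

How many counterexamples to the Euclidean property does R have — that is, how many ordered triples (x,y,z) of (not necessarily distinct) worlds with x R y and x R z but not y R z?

Enumerating: (0,1,0), (0,1,6), (0,3,0), (0,3,6), (0,6,1), (3,1,5), (3,5,1), (3,5,3), (4,1,4), (4,3,4), (6,0,2), (6,0,5), … and 10 more.
Total: 22.

22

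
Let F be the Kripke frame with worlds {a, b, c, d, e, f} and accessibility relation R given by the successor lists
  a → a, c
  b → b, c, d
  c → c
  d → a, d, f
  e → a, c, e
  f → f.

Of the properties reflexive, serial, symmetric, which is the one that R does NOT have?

symmetric

Reflexive: yes — every world is R-related to itself.
Serial: yes — every world has a successor (e.g. a R a).
Symmetric: no — a R c but not c R a.
Only symmetric fails.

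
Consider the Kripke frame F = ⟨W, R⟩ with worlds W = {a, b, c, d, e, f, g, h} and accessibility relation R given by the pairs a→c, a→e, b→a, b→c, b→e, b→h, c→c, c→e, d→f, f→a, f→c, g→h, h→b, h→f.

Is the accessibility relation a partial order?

No

Reflexive: no — a is not related to itself.
Transitive: no — b R h and h R f, but not b R f.
Antisymmetric: no — b R h and h R b with b ≠ h.
So R is not a partial order.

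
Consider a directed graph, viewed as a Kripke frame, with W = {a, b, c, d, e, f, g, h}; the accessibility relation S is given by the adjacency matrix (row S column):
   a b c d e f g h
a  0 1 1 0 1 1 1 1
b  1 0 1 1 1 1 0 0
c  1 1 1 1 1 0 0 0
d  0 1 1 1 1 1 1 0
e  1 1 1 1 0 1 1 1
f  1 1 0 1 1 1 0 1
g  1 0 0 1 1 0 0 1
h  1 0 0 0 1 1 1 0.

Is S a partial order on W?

Reflexive: no — a is not related to itself.
Transitive: no — a S b and b S d, but not a S d.
Antisymmetric: no — a S b and b S a with a ≠ b.
So S is not a partial order.

No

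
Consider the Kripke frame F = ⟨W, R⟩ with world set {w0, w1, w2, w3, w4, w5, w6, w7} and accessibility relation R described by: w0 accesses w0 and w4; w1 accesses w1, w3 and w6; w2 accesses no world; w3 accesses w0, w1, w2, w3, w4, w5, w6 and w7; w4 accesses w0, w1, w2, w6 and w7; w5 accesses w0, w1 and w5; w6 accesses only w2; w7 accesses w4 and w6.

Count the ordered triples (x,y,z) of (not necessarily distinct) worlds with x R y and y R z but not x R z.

21

Enumerating: (w0,w4,w1), (w0,w4,w2), (w0,w4,w6), (w0,w4,w7), (w1,w3,w0), (w1,w3,w2), (w1,w3,w4), (w1,w3,w5), (w1,w3,w7), (w1,w6,w2), (w4,w0,w4), (w4,w1,w3), … and 9 more.
Total: 21.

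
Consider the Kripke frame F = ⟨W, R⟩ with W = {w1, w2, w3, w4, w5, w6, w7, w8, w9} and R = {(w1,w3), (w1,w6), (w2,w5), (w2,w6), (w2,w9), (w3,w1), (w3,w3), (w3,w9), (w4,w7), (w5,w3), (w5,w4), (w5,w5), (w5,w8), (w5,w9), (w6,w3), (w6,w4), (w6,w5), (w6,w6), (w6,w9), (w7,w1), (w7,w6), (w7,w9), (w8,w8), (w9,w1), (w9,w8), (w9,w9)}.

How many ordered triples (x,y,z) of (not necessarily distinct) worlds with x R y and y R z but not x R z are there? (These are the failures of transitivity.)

32

Enumerating: (w1,w3,w1), (w1,w3,w9), (w1,w6,w4), (w1,w6,w5), (w1,w6,w9), (w2,w5,w3), (w2,w5,w4), (w2,w5,w8), (w2,w6,w3), (w2,w6,w4), (w2,w9,w1), (w2,w9,w8), … and 20 more.
Total: 32.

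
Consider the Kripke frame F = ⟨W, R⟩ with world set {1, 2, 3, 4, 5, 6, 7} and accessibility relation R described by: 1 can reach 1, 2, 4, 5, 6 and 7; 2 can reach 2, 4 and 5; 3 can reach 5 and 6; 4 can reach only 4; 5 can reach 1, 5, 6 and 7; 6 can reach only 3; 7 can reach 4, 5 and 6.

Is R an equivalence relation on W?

No

Reflexive: no — 3 is not related to itself.
Symmetric: no — 1 R 2 but not 2 R 1.
Transitive: no — 1 R 6 and 6 R 3, but not 1 R 3.
So R is not an equivalence relation.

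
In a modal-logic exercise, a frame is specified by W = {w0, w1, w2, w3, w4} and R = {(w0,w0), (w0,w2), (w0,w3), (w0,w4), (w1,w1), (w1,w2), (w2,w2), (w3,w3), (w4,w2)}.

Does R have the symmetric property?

Symmetric: no — w0 R w2 but not w2 R w0.

No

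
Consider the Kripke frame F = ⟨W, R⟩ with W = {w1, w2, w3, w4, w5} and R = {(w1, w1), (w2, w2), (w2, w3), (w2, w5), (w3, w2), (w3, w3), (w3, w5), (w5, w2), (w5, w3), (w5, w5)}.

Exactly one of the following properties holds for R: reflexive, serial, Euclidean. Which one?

Reflexive: no — w4 is not related to itself.
Serial: no — w4 has no R-successor.
Euclidean: yes — any two successors of a common world are R-related.
Only Euclidean holds.

Euclidean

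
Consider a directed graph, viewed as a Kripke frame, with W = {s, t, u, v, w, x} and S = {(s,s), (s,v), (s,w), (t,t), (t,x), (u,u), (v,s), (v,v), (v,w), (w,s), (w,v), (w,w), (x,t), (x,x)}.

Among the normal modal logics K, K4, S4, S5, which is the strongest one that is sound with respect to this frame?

S5

Transitive (axiom 4): yes — every two-step S-path is closed by a direct edge.
Reflexive (axiom T): yes — every world is S-related to itself.
Euclidean (axiom 5): yes — any two successors of a common world are S-related.
So F validates K, K4, S4, S5. The strongest is S5.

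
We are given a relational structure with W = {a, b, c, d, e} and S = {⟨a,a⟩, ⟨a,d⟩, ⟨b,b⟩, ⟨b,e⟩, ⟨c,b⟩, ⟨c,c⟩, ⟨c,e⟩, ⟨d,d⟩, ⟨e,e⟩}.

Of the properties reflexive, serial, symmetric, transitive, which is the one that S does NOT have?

symmetric

Reflexive: yes — every world is S-related to itself.
Serial: yes — every world has a successor (e.g. a S a).
Symmetric: no — a S d but not d S a.
Transitive: yes — every two-step S-path is closed by a direct edge.
Only symmetric fails.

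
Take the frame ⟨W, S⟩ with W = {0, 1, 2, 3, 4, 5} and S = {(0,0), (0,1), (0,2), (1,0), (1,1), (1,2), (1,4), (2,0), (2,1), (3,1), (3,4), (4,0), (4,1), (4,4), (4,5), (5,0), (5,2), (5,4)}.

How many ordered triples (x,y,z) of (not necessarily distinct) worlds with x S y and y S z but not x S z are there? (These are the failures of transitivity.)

Enumerating: (0,1,4), (1,4,5), (2,0,2), (2,1,2), (2,1,4), (3,1,0), (3,1,2), (3,4,0), (3,4,5), (4,0,2), (4,1,2), (4,5,2), (5,0,1), (5,2,1), (5,4,1), (5,4,5).

16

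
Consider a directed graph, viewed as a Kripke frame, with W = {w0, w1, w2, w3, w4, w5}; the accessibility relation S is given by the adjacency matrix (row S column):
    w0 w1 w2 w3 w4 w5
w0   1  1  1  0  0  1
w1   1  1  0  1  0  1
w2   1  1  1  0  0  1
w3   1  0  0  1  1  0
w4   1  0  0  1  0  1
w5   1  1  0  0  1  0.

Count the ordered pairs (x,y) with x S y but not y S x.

Enumerating: (w1,w3), (w2,w1), (w2,w5), (w3,w0), (w4,w0).

5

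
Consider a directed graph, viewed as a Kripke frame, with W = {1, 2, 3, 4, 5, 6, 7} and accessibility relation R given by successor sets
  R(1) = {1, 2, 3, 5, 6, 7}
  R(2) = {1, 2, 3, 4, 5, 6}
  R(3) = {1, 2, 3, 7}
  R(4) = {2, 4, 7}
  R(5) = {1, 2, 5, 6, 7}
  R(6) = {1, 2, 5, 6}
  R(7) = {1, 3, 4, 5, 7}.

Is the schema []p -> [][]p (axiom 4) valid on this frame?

No

By correspondence theory, 4 is valid on a frame iff R is transitive.
Transitive: no — 1 R 2 and 2 R 4, but not 1 R 4.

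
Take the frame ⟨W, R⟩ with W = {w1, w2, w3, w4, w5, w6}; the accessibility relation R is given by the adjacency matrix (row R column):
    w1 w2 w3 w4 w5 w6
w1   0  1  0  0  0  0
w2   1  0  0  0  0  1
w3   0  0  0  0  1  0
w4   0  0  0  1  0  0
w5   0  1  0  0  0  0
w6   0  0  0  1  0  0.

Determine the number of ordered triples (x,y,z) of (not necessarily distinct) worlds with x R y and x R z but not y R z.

7

Enumerating: (w1,w2,w2), (w2,w1,w1), (w2,w1,w6), (w2,w6,w1), (w2,w6,w6), (w3,w5,w5), (w5,w2,w2).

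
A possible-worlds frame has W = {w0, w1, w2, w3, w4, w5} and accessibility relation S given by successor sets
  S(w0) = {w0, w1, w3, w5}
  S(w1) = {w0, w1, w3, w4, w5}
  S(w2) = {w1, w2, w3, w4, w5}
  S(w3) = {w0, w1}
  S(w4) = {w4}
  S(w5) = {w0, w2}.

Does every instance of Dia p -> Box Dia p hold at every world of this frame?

No

Axiom 5 corresponds to the accessibility relation being Euclidean.
Euclidean: no — w0 S w3 and w0 S w5, but not w3 S w5.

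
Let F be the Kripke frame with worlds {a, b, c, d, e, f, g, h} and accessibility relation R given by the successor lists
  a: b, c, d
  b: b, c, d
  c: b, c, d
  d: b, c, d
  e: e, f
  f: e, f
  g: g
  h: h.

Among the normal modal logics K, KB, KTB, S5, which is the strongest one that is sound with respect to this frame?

K

Symmetric (axiom B): no — a R b but not b R a.
Reflexive (axiom T): no — a is not related to itself.
Euclidean (axiom 5): yes — any two successors of a common world are R-related.
So F validates K; KB would additionally require R to be symmetric. The strongest is K.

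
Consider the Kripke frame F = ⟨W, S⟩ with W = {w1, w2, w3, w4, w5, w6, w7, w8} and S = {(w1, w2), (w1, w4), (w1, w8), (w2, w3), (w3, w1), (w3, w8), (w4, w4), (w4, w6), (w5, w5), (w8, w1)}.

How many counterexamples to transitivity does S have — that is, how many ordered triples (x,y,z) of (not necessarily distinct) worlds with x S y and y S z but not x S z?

Enumerating: (w1,w2,w3), (w1,w4,w6), (w1,w8,w1), (w2,w3,w1), (w2,w3,w8), (w3,w1,w2), (w3,w1,w4), (w8,w1,w2), (w8,w1,w4), (w8,w1,w8).

10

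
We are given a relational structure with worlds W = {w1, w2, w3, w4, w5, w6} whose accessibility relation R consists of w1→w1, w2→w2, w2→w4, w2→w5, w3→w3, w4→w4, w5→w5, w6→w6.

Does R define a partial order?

Yes

Reflexive: yes — every world is R-related to itself.
Transitive: yes — every two-step R-path is closed by a direct edge.
Antisymmetric: yes — no distinct pair is related both ways.
So R is a partial order.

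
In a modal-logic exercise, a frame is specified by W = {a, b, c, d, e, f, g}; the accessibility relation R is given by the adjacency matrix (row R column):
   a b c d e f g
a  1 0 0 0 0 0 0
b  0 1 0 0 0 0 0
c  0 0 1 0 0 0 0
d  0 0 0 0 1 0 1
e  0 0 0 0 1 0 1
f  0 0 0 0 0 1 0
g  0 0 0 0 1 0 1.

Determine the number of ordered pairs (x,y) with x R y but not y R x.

Enumerating: (d,e), (d,g).

2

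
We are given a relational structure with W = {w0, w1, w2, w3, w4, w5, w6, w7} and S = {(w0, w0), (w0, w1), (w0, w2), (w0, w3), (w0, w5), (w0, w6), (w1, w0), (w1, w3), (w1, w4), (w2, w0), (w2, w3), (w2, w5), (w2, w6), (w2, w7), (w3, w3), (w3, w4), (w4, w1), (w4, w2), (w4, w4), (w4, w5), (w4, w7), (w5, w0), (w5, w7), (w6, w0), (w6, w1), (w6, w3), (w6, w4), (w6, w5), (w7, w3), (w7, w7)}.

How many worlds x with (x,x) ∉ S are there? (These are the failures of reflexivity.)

4

Enumerating: w1, w2, w5, w6.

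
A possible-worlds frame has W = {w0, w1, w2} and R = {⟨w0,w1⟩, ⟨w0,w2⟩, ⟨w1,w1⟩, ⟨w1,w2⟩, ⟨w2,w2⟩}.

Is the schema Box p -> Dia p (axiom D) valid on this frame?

Axiom D corresponds to the accessibility relation being serial.
Serial: yes — every world has a successor (e.g. w0 R w1).

Yes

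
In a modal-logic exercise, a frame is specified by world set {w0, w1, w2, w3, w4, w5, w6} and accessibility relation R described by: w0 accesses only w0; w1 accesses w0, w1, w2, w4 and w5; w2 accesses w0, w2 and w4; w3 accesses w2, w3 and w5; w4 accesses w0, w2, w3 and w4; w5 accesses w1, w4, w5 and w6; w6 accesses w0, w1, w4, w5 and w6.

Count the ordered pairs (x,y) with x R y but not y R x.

Enumerating: (w1,w0), (w1,w2), (w1,w4), (w2,w0), (w3,w2), (w3,w5), (w4,w0), (w4,w3), (w5,w4), (w6,w0), (w6,w1), (w6,w4).

12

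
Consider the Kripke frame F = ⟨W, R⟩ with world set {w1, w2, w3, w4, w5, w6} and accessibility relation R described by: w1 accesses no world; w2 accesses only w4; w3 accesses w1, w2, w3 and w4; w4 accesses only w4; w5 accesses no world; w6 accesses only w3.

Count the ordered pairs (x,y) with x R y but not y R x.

5

Enumerating: (w2,w4), (w3,w1), (w3,w2), (w3,w4), (w6,w3).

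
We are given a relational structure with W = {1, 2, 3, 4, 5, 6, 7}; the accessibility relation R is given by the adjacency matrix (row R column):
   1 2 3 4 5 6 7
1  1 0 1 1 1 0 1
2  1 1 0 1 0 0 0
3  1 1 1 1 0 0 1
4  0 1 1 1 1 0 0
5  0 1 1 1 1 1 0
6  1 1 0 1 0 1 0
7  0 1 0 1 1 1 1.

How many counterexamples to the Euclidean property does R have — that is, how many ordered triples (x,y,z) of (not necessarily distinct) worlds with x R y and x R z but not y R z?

Enumerating: (1,3,5), (1,4,1), (1,4,7), (1,5,1), (1,5,7), (1,7,1), (1,7,3), (2,1,2), (2,4,1), (3,1,2), (3,2,3), (3,2,7), … and 28 more.
Total: 40.

40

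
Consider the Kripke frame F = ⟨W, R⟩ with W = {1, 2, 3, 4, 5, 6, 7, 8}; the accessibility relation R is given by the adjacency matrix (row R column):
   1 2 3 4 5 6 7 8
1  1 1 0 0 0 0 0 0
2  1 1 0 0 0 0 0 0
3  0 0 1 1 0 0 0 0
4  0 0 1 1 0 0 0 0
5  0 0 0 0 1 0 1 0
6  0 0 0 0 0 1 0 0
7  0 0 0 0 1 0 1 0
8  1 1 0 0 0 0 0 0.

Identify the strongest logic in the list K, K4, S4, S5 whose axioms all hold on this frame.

Transitive (axiom 4): yes — every two-step R-path is closed by a direct edge.
Reflexive (axiom T): no — 8 is not related to itself.
Euclidean (axiom 5): yes — any two successors of a common world are R-related.
So F validates K, K4; S4 would additionally require R to be reflexive. The strongest is K4.

K4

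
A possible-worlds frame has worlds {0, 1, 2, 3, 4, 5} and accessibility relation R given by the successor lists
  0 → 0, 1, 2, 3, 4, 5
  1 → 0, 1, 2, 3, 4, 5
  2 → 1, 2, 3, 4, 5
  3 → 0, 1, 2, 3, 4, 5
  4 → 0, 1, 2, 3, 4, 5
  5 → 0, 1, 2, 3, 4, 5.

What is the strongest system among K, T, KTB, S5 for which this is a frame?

Reflexive (axiom T): yes — every world is R-related to itself.
Symmetric (axiom B): no — 0 R 2 but not 2 R 0.
Euclidean (axiom 5): no — 1 R 2 and 1 R 0, but not 2 R 0.
So F validates K, T; KTB would additionally require R to be symmetric. The strongest is T.

T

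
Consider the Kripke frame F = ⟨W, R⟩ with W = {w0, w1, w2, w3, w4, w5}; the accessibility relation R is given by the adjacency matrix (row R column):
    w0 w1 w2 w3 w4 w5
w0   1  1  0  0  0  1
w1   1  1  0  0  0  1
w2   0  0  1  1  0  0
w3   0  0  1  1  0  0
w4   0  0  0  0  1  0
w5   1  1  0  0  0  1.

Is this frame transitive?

Yes

Transitive: yes — every two-step R-path is closed by a direct edge.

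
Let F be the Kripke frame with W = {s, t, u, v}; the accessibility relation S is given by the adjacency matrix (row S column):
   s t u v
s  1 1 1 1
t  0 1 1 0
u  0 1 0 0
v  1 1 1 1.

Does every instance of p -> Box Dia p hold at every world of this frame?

No

Axiom B corresponds to the accessibility relation being symmetric.
Symmetric: no — s S t but not t S s.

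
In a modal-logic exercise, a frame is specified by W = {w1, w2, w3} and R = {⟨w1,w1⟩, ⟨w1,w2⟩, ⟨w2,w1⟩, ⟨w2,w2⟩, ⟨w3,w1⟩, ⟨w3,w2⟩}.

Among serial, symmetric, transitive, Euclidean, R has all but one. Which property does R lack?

Serial: yes — every world has a successor (e.g. w1 R w1).
Symmetric: no — w3 R w1 but not w1 R w3.
Transitive: yes — every two-step R-path is closed by a direct edge.
Euclidean: yes — any two successors of a common world are R-related.
Only symmetric fails.

symmetric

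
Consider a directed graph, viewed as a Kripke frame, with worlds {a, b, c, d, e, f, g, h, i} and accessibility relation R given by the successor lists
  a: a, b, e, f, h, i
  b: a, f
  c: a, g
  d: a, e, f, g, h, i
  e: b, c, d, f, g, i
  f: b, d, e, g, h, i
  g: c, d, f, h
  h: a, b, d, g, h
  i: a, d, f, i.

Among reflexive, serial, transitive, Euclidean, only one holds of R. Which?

serial

Reflexive: no — b is not related to itself.
Serial: yes — every world has a successor (e.g. a R a).
Transitive: no — a R e and e R c, but not a R c.
Euclidean: no — a R b and a R e, but not b R e.
Only serial holds.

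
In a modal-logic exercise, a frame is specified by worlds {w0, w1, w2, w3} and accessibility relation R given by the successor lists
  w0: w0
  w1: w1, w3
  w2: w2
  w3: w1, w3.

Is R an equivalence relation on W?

Yes

Reflexive: yes — every world is R-related to itself.
Symmetric: yes — every pair in R has its reverse in R.
Transitive: yes — every two-step R-path is closed by a direct edge.
So R is an equivalence relation.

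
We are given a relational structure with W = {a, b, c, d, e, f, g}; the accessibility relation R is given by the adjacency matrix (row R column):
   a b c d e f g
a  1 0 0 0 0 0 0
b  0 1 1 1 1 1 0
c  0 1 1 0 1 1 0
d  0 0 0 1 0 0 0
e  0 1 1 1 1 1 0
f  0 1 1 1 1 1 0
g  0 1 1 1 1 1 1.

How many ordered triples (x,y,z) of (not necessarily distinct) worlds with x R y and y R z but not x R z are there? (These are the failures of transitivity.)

Enumerating: (c,b,d), (c,e,d), (c,f,d).

3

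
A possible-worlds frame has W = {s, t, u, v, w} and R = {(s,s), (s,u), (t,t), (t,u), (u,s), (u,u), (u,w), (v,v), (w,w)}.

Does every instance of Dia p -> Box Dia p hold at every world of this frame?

No

Axiom 5 corresponds to the accessibility relation being Euclidean.
Euclidean: no — u R s and u R w, but not s R w.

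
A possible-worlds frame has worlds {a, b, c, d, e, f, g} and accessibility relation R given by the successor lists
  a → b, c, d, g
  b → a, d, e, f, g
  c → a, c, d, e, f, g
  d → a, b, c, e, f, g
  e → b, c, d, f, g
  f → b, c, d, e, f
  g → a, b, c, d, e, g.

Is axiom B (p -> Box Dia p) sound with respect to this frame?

The schema B characterises exactly the symmetric frames.
Symmetric: yes — every pair in R has its reverse in R.

Yes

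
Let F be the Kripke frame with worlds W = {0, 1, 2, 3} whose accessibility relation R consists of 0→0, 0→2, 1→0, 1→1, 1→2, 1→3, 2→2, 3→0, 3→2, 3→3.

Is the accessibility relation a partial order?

Reflexive: yes — every world is R-related to itself.
Transitive: yes — every two-step R-path is closed by a direct edge.
Antisymmetric: yes — no distinct pair is related both ways.
So R is a partial order.

Yes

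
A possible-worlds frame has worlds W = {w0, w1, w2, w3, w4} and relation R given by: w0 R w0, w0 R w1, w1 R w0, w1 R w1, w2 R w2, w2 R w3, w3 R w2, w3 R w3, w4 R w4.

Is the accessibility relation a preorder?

Reflexive: yes — every world is R-related to itself.
Transitive: yes — every two-step R-path is closed by a direct edge.
So R is a preorder.

Yes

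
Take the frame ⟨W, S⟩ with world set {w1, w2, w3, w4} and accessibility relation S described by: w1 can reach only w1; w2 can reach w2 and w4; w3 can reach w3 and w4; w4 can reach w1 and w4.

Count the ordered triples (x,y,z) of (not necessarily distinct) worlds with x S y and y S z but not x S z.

Enumerating: (w2,w4,w1), (w3,w4,w1).

2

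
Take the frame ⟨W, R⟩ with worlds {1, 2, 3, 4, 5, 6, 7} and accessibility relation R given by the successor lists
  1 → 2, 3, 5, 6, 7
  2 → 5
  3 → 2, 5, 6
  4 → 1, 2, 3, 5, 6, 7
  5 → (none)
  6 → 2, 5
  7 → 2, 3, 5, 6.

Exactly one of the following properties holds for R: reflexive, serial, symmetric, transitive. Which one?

transitive

Reflexive: no — 1 is not related to itself.
Serial: no — 5 has no R-successor.
Symmetric: no — 1 R 2 but not 2 R 1.
Transitive: yes — every two-step R-path is closed by a direct edge.
Only transitive holds.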